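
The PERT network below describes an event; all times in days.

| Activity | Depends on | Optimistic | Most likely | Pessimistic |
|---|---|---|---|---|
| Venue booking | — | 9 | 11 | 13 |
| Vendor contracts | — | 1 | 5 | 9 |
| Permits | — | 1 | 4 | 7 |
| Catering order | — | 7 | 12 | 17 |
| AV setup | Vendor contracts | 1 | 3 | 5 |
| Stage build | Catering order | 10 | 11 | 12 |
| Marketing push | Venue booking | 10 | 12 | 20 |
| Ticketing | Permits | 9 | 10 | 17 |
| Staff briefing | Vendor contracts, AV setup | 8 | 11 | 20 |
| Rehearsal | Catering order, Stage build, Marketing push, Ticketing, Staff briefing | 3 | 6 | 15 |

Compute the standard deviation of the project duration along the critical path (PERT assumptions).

te_Venue booking = (9 + 4·11 + 13)/6 = 66/6 = 11; σ²_Venue booking = ((13−9)/6)² = 0.444
te_Vendor contracts = (1 + 4·5 + 9)/6 = 30/6 = 5; σ²_Vendor contracts = ((9−1)/6)² = 1.778
te_Permits = (1 + 4·4 + 7)/6 = 24/6 = 4; σ²_Permits = ((7−1)/6)² = 1.000
te_Catering order = (7 + 4·12 + 17)/6 = 72/6 = 12; σ²_Catering order = ((17−7)/6)² = 2.778
te_AV setup = (1 + 4·3 + 5)/6 = 18/6 = 3; σ²_AV setup = ((5−1)/6)² = 0.444
te_Stage build = (10 + 4·11 + 12)/6 = 66/6 = 11; σ²_Stage build = ((12−10)/6)² = 0.111
te_Marketing push = (10 + 4·12 + 20)/6 = 78/6 = 13; σ²_Marketing push = ((20−10)/6)² = 2.778
te_Ticketing = (9 + 4·10 + 17)/6 = 66/6 = 11; σ²_Ticketing = ((17−9)/6)² = 1.778
te_Staff briefing = (8 + 4·11 + 20)/6 = 72/6 = 12; σ²_Staff briefing = ((20−8)/6)² = 4.000
te_Rehearsal = (3 + 4·6 + 15)/6 = 42/6 = 7; σ²_Rehearsal = ((15−3)/6)² = 4.000

Forward pass:
ES_Venue booking = 0; EF_Venue booking = 11
ES_Vendor contracts = 0; EF_Vendor contracts = 5
ES_Permits = 0; EF_Permits = 4
ES_Catering order = 0; EF_Catering order = 12
ES_AV setup = 5; EF_AV setup = 5+3 = 8
ES_Stage build = 12; EF_Stage build = 12+11 = 23
ES_Marketing push = 11; EF_Marketing push = 11+13 = 24
ES_Ticketing = 4; EF_Ticketing = 4+11 = 15
ES_Staff briefing = max(EF_Vendor contracts=5, EF_AV setup=8) = 8; EF_Staff briefing = 8+12 = 20
ES_Rehearsal = max(EF_Catering order=12, EF_Stage build=23, EF_Marketing push=24, EF_Ticketing=15, EF_Staff briefing=20) = 24; EF_Rehearsal = 24+7 = 31
Expected project duration μ = 31 days. Critical path: Venue booking → Marketing push → Rehearsal.

Variance along critical path = 0.444 + 2.778 + 4.000 = 7.222
σ = √7.222 = 2.687 days

2.69 days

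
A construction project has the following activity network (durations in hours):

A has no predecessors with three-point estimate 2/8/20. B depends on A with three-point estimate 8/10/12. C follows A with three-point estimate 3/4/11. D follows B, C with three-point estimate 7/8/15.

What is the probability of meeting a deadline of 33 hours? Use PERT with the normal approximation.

0.932

te_A = (2 + 4·8 + 20)/6 = 54/6 = 9; σ²_A = ((20−2)/6)² = 9.000
te_B = (8 + 4·10 + 12)/6 = 60/6 = 10; σ²_B = ((12−8)/6)² = 0.444
te_C = (3 + 4·4 + 11)/6 = 30/6 = 5; σ²_C = ((11−3)/6)² = 1.778
te_D = (7 + 4·8 + 15)/6 = 54/6 = 9; σ²_D = ((15−7)/6)² = 1.778

Forward pass:
ES_A = 0; EF_A = 9
ES_B = 9; EF_B = 9+10 = 19
ES_C = 9; EF_C = 9+5 = 14
ES_D = max(EF_B=19, EF_C=14) = 19; EF_D = 19+9 = 28
Expected project duration μ = 28 hours. Critical path: A → B → D.

Variance along critical path = 9.000 + 0.444 + 1.778 = 11.222; σ = √11.222 = 3.350 hours.
Z = (33 − 28) / 3.350 = 1.493
P(T ≤ 33) = Φ(1.493) ≈ 0.932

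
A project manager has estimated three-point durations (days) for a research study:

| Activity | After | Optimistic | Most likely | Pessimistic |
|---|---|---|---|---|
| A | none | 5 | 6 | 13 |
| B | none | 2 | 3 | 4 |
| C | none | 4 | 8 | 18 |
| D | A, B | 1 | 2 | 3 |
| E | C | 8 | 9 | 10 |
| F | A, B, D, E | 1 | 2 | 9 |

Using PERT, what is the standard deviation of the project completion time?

2.71 days

te_A = (5 + 4·6 + 13)/6 = 42/6 = 7; σ²_A = ((13−5)/6)² = 1.778
te_B = (2 + 4·3 + 4)/6 = 18/6 = 3; σ²_B = ((4−2)/6)² = 0.111
te_C = (4 + 4·8 + 18)/6 = 54/6 = 9; σ²_C = ((18−4)/6)² = 5.444
te_D = (1 + 4·2 + 3)/6 = 12/6 = 2; σ²_D = ((3−1)/6)² = 0.111
te_E = (8 + 4·9 + 10)/6 = 54/6 = 9; σ²_E = ((10−8)/6)² = 0.111
te_F = (1 + 4·2 + 9)/6 = 18/6 = 3; σ²_F = ((9−1)/6)² = 1.778

Forward pass:
ES_A = 0; EF_A = 7
ES_B = 0; EF_B = 3
ES_C = 0; EF_C = 9
ES_D = max(EF_A=7, EF_B=3) = 7; EF_D = 7+2 = 9
ES_E = 9; EF_E = 9+9 = 18
ES_F = max(EF_A=7, EF_B=3, EF_D=9, EF_E=18) = 18; EF_F = 18+3 = 21
Expected project duration μ = 21 days. Critical path: C → E → F.

Variance along critical path = 5.444 + 0.111 + 1.778 = 7.333
σ = √7.333 = 2.708 days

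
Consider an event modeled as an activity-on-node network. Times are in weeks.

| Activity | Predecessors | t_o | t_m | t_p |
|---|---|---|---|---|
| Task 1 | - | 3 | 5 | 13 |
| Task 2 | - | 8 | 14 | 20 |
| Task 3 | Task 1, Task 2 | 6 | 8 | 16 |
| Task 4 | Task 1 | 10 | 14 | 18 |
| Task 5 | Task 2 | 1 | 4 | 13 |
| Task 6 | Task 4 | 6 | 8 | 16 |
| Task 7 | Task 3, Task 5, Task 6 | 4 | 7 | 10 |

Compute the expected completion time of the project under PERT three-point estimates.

te_Task 1 = (3 + 4·5 + 13)/6 = 36/6 = 6
te_Task 2 = (8 + 4·14 + 20)/6 = 84/6 = 14
te_Task 3 = (6 + 4·8 + 16)/6 = 54/6 = 9
te_Task 4 = (10 + 4·14 + 18)/6 = 84/6 = 14
te_Task 5 = (1 + 4·4 + 13)/6 = 30/6 = 5
te_Task 6 = (6 + 4·8 + 16)/6 = 54/6 = 9
te_Task 7 = (4 + 4·7 + 10)/6 = 42/6 = 7

Forward pass:
ES_Task 1 = 0; EF_Task 1 = 6
ES_Task 2 = 0; EF_Task 2 = 14
ES_Task 3 = max(EF_Task 1=6, EF_Task 2=14) = 14; EF_Task 3 = 14+9 = 23
ES_Task 4 = 6; EF_Task 4 = 6+14 = 20
ES_Task 5 = 14; EF_Task 5 = 14+5 = 19
ES_Task 6 = 20; EF_Task 6 = 20+9 = 29
ES_Task 7 = max(EF_Task 3=23, EF_Task 5=19, EF_Task 6=29) = 29; EF_Task 7 = 29+7 = 36
Expected project duration μ = 36 weeks. Critical path: Task 1 → Task 4 → Task 6 → Task 7.

36 weeks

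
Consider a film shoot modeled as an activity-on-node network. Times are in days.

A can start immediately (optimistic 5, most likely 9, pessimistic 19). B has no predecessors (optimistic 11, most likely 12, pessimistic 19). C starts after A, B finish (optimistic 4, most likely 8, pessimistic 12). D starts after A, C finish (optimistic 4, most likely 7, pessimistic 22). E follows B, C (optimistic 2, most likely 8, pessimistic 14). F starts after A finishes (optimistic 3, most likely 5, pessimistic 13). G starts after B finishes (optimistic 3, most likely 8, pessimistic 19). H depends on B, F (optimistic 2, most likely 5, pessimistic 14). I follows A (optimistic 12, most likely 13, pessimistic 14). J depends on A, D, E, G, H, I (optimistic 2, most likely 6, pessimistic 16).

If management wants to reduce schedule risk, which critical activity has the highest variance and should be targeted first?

te_A = (5 + 4·9 + 19)/6 = 60/6 = 10; σ²_A = ((19−5)/6)² = 5.444
te_B = (11 + 4·12 + 19)/6 = 78/6 = 13; σ²_B = ((19−11)/6)² = 1.778
te_C = (4 + 4·8 + 12)/6 = 48/6 = 8; σ²_C = ((12−4)/6)² = 1.778
te_D = (4 + 4·7 + 22)/6 = 54/6 = 9; σ²_D = ((22−4)/6)² = 9.000
te_E = (2 + 4·8 + 14)/6 = 48/6 = 8; σ²_E = ((14−2)/6)² = 4.000
te_F = (3 + 4·5 + 13)/6 = 36/6 = 6; σ²_F = ((13−3)/6)² = 2.778
te_G = (3 + 4·8 + 19)/6 = 54/6 = 9; σ²_G = ((19−3)/6)² = 7.111
te_H = (2 + 4·5 + 14)/6 = 36/6 = 6; σ²_H = ((14−2)/6)² = 4.000
te_I = (12 + 4·13 + 14)/6 = 78/6 = 13; σ²_I = ((14−12)/6)² = 0.111
te_J = (2 + 4·6 + 16)/6 = 42/6 = 7; σ²_J = ((16−2)/6)² = 5.444

Forward pass:
ES_A = 0; EF_A = 10
ES_B = 0; EF_B = 13
ES_C = max(EF_A=10, EF_B=13) = 13; EF_C = 13+8 = 21
ES_D = max(EF_A=10, EF_C=21) = 21; EF_D = 21+9 = 30
ES_E = max(EF_B=13, EF_C=21) = 21; EF_E = 21+8 = 29
ES_F = 10; EF_F = 10+6 = 16
ES_G = 13; EF_G = 13+9 = 22
ES_H = max(EF_B=13, EF_F=16) = 16; EF_H = 16+6 = 22
ES_I = 10; EF_I = 10+13 = 23
ES_J = max(EF_A=10, EF_D=30, EF_E=29, EF_G=22, EF_H=22, EF_I=23) = 30; EF_J = 30+7 = 37
Expected project duration μ = 37 days. Critical path: B → C → D → J.

Variances on critical path: σ²_B=1.778, σ²_C=1.778, σ²_D=9.000, σ²_J=5.444.
Largest is σ²_D = 9.000.

D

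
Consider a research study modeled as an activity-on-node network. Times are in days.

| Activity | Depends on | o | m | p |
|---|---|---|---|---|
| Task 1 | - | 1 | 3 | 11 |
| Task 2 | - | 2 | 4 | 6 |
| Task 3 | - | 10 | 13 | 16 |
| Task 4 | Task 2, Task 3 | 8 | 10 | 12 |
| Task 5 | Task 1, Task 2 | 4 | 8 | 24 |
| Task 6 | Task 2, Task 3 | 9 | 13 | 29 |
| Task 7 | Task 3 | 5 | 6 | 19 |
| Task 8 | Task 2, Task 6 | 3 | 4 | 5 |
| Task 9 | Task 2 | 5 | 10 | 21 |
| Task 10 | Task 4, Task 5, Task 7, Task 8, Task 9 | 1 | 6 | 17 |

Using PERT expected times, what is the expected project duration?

te_Task 1 = (1 + 4·3 + 11)/6 = 24/6 = 4
te_Task 2 = (2 + 4·4 + 6)/6 = 24/6 = 4
te_Task 3 = (10 + 4·13 + 16)/6 = 78/6 = 13
te_Task 4 = (8 + 4·10 + 12)/6 = 60/6 = 10
te_Task 5 = (4 + 4·8 + 24)/6 = 60/6 = 10
te_Task 6 = (9 + 4·13 + 29)/6 = 90/6 = 15
te_Task 7 = (5 + 4·6 + 19)/6 = 48/6 = 8
te_Task 8 = (3 + 4·4 + 5)/6 = 24/6 = 4
te_Task 9 = (5 + 4·10 + 21)/6 = 66/6 = 11
te_Task 10 = (1 + 4·6 + 17)/6 = 42/6 = 7

Forward pass:
ES_Task 1 = 0; EF_Task 1 = 4
ES_Task 2 = 0; EF_Task 2 = 4
ES_Task 3 = 0; EF_Task 3 = 13
ES_Task 4 = max(EF_Task 2=4, EF_Task 3=13) = 13; EF_Task 4 = 13+10 = 23
ES_Task 5 = max(EF_Task 1=4, EF_Task 2=4) = 4; EF_Task 5 = 4+10 = 14
ES_Task 6 = max(EF_Task 2=4, EF_Task 3=13) = 13; EF_Task 6 = 13+15 = 28
ES_Task 7 = 13; EF_Task 7 = 13+8 = 21
ES_Task 8 = max(EF_Task 2=4, EF_Task 6=28) = 28; EF_Task 8 = 28+4 = 32
ES_Task 9 = 4; EF_Task 9 = 4+11 = 15
ES_Task 10 = max(EF_Task 4=23, EF_Task 5=14, EF_Task 7=21, EF_Task 8=32, EF_Task 9=15) = 32; EF_Task 10 = 32+7 = 39
Expected project duration μ = 39 days. Critical path: Task 3 → Task 6 → Task 8 → Task 10.

39 days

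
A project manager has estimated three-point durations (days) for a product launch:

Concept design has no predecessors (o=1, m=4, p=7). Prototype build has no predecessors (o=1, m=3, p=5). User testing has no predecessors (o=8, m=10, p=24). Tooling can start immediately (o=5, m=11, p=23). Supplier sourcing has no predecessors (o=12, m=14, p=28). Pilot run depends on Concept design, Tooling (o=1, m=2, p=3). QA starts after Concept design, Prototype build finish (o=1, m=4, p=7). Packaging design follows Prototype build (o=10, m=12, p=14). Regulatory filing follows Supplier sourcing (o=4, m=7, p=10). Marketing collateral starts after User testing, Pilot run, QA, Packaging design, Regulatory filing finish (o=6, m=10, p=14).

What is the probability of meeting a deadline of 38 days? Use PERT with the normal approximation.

0.944

te_Concept design = (1 + 4·4 + 7)/6 = 24/6 = 4; σ²_Concept design = ((7−1)/6)² = 1.000
te_Prototype build = (1 + 4·3 + 5)/6 = 18/6 = 3; σ²_Prototype build = ((5−1)/6)² = 0.444
te_User testing = (8 + 4·10 + 24)/6 = 72/6 = 12; σ²_User testing = ((24−8)/6)² = 7.111
te_Tooling = (5 + 4·11 + 23)/6 = 72/6 = 12; σ²_Tooling = ((23−5)/6)² = 9.000
te_Supplier sourcing = (12 + 4·14 + 28)/6 = 96/6 = 16; σ²_Supplier sourcing = ((28−12)/6)² = 7.111
te_Pilot run = (1 + 4·2 + 3)/6 = 12/6 = 2; σ²_Pilot run = ((3−1)/6)² = 0.111
te_QA = (1 + 4·4 + 7)/6 = 24/6 = 4; σ²_QA = ((7−1)/6)² = 1.000
te_Packaging design = (10 + 4·12 + 14)/6 = 72/6 = 12; σ²_Packaging design = ((14−10)/6)² = 0.444
te_Regulatory filing = (4 + 4·7 + 10)/6 = 42/6 = 7; σ²_Regulatory filing = ((10−4)/6)² = 1.000
te_Marketing collateral = (6 + 4·10 + 14)/6 = 60/6 = 10; σ²_Marketing collateral = ((14−6)/6)² = 1.778

Forward pass:
ES_Concept design = 0; EF_Concept design = 4
ES_Prototype build = 0; EF_Prototype build = 3
ES_User testing = 0; EF_User testing = 12
ES_Tooling = 0; EF_Tooling = 12
ES_Supplier sourcing = 0; EF_Supplier sourcing = 16
ES_Pilot run = max(EF_Concept design=4, EF_Tooling=12) = 12; EF_Pilot run = 12+2 = 14
ES_QA = max(EF_Concept design=4, EF_Prototype build=3) = 4; EF_QA = 4+4 = 8
ES_Packaging design = 3; EF_Packaging design = 3+12 = 15
ES_Regulatory filing = 16; EF_Regulatory filing = 16+7 = 23
ES_Marketing collateral = max(EF_User testing=12, EF_Pilot run=14, EF_QA=8, EF_Packaging design=15, EF_Regulatory filing=23) = 23; EF_Marketing collateral = 23+10 = 33
Expected project duration μ = 33 days. Critical path: Supplier sourcing → Regulatory filing → Marketing collateral.

Variance along critical path = 7.111 + 1.000 + 1.778 = 9.889; σ = √9.889 = 3.145 days.
Z = (38 − 33) / 3.145 = 1.590
P(T ≤ 38) = Φ(1.590) ≈ 0.944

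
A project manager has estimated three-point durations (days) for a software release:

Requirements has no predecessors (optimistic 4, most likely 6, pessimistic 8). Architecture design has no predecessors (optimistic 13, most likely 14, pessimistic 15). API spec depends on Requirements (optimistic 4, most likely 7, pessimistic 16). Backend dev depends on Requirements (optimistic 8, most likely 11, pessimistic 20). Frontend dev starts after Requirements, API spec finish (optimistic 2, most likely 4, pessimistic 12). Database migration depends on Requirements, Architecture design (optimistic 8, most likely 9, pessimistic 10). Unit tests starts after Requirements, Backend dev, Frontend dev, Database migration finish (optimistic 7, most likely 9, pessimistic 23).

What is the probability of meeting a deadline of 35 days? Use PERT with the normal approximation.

0.644

te_Requirements = (4 + 4·6 + 8)/6 = 36/6 = 6; σ²_Requirements = ((8−4)/6)² = 0.444
te_Architecture design = (13 + 4·14 + 15)/6 = 84/6 = 14; σ²_Architecture design = ((15−13)/6)² = 0.111
te_API spec = (4 + 4·7 + 16)/6 = 48/6 = 8; σ²_API spec = ((16−4)/6)² = 4.000
te_Backend dev = (8 + 4·11 + 20)/6 = 72/6 = 12; σ²_Backend dev = ((20−8)/6)² = 4.000
te_Frontend dev = (2 + 4·4 + 12)/6 = 30/6 = 5; σ²_Frontend dev = ((12−2)/6)² = 2.778
te_Database migration = (8 + 4·9 + 10)/6 = 54/6 = 9; σ²_Database migration = ((10−8)/6)² = 0.111
te_Unit tests = (7 + 4·9 + 23)/6 = 66/6 = 11; σ²_Unit tests = ((23−7)/6)² = 7.111

Forward pass:
ES_Requirements = 0; EF_Requirements = 6
ES_Architecture design = 0; EF_Architecture design = 14
ES_API spec = 6; EF_API spec = 6+8 = 14
ES_Backend dev = 6; EF_Backend dev = 6+12 = 18
ES_Frontend dev = max(EF_Requirements=6, EF_API spec=14) = 14; EF_Frontend dev = 14+5 = 19
ES_Database migration = max(EF_Requirements=6, EF_Architecture design=14) = 14; EF_Database migration = 14+9 = 23
ES_Unit tests = max(EF_Requirements=6, EF_Backend dev=18, EF_Frontend dev=19, EF_Database migration=23) = 23; EF_Unit tests = 23+11 = 34
Expected project duration μ = 34 days. Critical path: Architecture design → Database migration → Unit tests.

Variance along critical path = 0.111 + 0.111 + 7.111 = 7.333; σ = √7.333 = 2.708 days.
Z = (35 − 34) / 2.708 = 0.369
P(T ≤ 35) = Φ(0.369) ≈ 0.644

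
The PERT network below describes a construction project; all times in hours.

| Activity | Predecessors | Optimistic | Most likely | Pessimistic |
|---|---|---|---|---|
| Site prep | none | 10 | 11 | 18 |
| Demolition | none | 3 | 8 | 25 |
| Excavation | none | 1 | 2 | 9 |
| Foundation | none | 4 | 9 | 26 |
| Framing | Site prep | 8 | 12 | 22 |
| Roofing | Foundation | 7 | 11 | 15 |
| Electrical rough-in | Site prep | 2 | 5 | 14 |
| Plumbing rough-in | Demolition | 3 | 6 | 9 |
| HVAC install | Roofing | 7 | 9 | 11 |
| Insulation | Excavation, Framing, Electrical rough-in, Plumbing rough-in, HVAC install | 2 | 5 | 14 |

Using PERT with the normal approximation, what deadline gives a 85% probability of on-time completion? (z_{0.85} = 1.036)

41.6 hours

te_Site prep = (10 + 4·11 + 18)/6 = 72/6 = 12; σ²_Site prep = ((18−10)/6)² = 1.778
te_Demolition = (3 + 4·8 + 25)/6 = 60/6 = 10; σ²_Demolition = ((25−3)/6)² = 13.444
te_Excavation = (1 + 4·2 + 9)/6 = 18/6 = 3; σ²_Excavation = ((9−1)/6)² = 1.778
te_Foundation = (4 + 4·9 + 26)/6 = 66/6 = 11; σ²_Foundation = ((26−4)/6)² = 13.444
te_Framing = (8 + 4·12 + 22)/6 = 78/6 = 13; σ²_Framing = ((22−8)/6)² = 5.444
te_Roofing = (7 + 4·11 + 15)/6 = 66/6 = 11; σ²_Roofing = ((15−7)/6)² = 1.778
te_Electrical rough-in = (2 + 4·5 + 14)/6 = 36/6 = 6; σ²_Electrical rough-in = ((14−2)/6)² = 4.000
te_Plumbing rough-in = (3 + 4·6 + 9)/6 = 36/6 = 6; σ²_Plumbing rough-in = ((9−3)/6)² = 1.000
te_HVAC install = (7 + 4·9 + 11)/6 = 54/6 = 9; σ²_HVAC install = ((11−7)/6)² = 0.444
te_Insulation = (2 + 4·5 + 14)/6 = 36/6 = 6; σ²_Insulation = ((14−2)/6)² = 4.000

Forward pass:
ES_Site prep = 0; EF_Site prep = 12
ES_Demolition = 0; EF_Demolition = 10
ES_Excavation = 0; EF_Excavation = 3
ES_Foundation = 0; EF_Foundation = 11
ES_Framing = 12; EF_Framing = 12+13 = 25
ES_Roofing = 11; EF_Roofing = 11+11 = 22
ES_Electrical rough-in = 12; EF_Electrical rough-in = 12+6 = 18
ES_Plumbing rough-in = 10; EF_Plumbing rough-in = 10+6 = 16
ES_HVAC install = 22; EF_HVAC install = 22+9 = 31
ES_Insulation = max(EF_Excavation=3, EF_Framing=25, EF_Electrical rough-in=18, EF_Plumbing rough-in=16, EF_HVAC install=31) = 31; EF_Insulation = 31+6 = 37
Expected project duration μ = 37 hours. Critical path: Foundation → Roofing → HVAC install → Insulation.

Variance along critical path = 13.444 + 1.778 + 0.444 + 4.000 = 19.667; σ = 4.435 hours.
D = μ + z·σ = 37 + 1.036·4.435 = 41.6 hours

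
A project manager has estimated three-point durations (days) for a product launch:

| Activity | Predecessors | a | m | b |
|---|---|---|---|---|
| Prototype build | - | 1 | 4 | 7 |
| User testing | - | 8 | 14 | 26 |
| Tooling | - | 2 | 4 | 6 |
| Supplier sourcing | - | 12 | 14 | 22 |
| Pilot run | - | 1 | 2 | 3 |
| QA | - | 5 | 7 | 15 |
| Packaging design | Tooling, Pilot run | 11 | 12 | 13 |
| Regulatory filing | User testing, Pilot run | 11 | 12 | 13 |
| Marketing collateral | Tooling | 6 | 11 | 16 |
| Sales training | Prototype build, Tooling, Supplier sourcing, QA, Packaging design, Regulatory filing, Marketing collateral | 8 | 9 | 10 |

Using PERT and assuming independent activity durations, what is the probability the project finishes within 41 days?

te_Prototype build = (1 + 4·4 + 7)/6 = 24/6 = 4; σ²_Prototype build = ((7−1)/6)² = 1.000
te_User testing = (8 + 4·14 + 26)/6 = 90/6 = 15; σ²_User testing = ((26−8)/6)² = 9.000
te_Tooling = (2 + 4·4 + 6)/6 = 24/6 = 4; σ²_Tooling = ((6−2)/6)² = 0.444
te_Supplier sourcing = (12 + 4·14 + 22)/6 = 90/6 = 15; σ²_Supplier sourcing = ((22−12)/6)² = 2.778
te_Pilot run = (1 + 4·2 + 3)/6 = 12/6 = 2; σ²_Pilot run = ((3−1)/6)² = 0.111
te_QA = (5 + 4·7 + 15)/6 = 48/6 = 8; σ²_QA = ((15−5)/6)² = 2.778
te_Packaging design = (11 + 4·12 + 13)/6 = 72/6 = 12; σ²_Packaging design = ((13−11)/6)² = 0.111
te_Regulatory filing = (11 + 4·12 + 13)/6 = 72/6 = 12; σ²_Regulatory filing = ((13−11)/6)² = 0.111
te_Marketing collateral = (6 + 4·11 + 16)/6 = 66/6 = 11; σ²_Marketing collateral = ((16−6)/6)² = 2.778
te_Sales training = (8 + 4·9 + 10)/6 = 54/6 = 9; σ²_Sales training = ((10−8)/6)² = 0.111

Forward pass:
ES_Prototype build = 0; EF_Prototype build = 4
ES_User testing = 0; EF_User testing = 15
ES_Tooling = 0; EF_Tooling = 4
ES_Supplier sourcing = 0; EF_Supplier sourcing = 15
ES_Pilot run = 0; EF_Pilot run = 2
ES_QA = 0; EF_QA = 8
ES_Packaging design = max(EF_Tooling=4, EF_Pilot run=2) = 4; EF_Packaging design = 4+12 = 16
ES_Regulatory filing = max(EF_User testing=15, EF_Pilot run=2) = 15; EF_Regulatory filing = 15+12 = 27
ES_Marketing collateral = 4; EF_Marketing collateral = 4+11 = 15
ES_Sales training = max(EF_Prototype build=4, EF_Tooling=4, EF_Supplier sourcing=15, EF_QA=8, EF_Packaging design=16, EF_Regulatory filing=27, EF_Marketing collateral=15) = 27; EF_Sales training = 27+9 = 36
Expected project duration μ = 36 days. Critical path: User testing → Regulatory filing → Sales training.

Variance along critical path = 9.000 + 0.111 + 0.111 = 9.222; σ = √9.222 = 3.037 days.
Z = (41 − 36) / 3.037 = 1.646
P(T ≤ 41) = Φ(1.646) ≈ 0.950

0.950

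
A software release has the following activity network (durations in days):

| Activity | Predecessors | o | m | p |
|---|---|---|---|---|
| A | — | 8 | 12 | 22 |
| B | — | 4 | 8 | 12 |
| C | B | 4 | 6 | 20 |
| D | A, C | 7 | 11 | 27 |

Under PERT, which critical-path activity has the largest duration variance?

D

te_A = (8 + 4·12 + 22)/6 = 78/6 = 13; σ²_A = ((22−8)/6)² = 5.444
te_B = (4 + 4·8 + 12)/6 = 48/6 = 8; σ²_B = ((12−4)/6)² = 1.778
te_C = (4 + 4·6 + 20)/6 = 48/6 = 8; σ²_C = ((20−4)/6)² = 7.111
te_D = (7 + 4·11 + 27)/6 = 78/6 = 13; σ²_D = ((27−7)/6)² = 11.111

Forward pass:
ES_A = 0; EF_A = 13
ES_B = 0; EF_B = 8
ES_C = 8; EF_C = 8+8 = 16
ES_D = max(EF_A=13, EF_C=16) = 16; EF_D = 16+13 = 29
Expected project duration μ = 29 days. Critical path: B → C → D.

Variances on critical path: σ²_B=1.778, σ²_C=7.111, σ²_D=11.111.
Largest is σ²_D = 11.111.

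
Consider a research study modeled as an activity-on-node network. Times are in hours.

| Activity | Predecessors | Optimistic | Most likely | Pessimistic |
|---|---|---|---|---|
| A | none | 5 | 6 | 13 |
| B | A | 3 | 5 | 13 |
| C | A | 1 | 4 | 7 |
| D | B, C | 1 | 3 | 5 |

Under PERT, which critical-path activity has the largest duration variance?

te_A = (5 + 4·6 + 13)/6 = 42/6 = 7; σ²_A = ((13−5)/6)² = 1.778
te_B = (3 + 4·5 + 13)/6 = 36/6 = 6; σ²_B = ((13−3)/6)² = 2.778
te_C = (1 + 4·4 + 7)/6 = 24/6 = 4; σ²_C = ((7−1)/6)² = 1.000
te_D = (1 + 4·3 + 5)/6 = 18/6 = 3; σ²_D = ((5−1)/6)² = 0.444

Forward pass:
ES_A = 0; EF_A = 7
ES_B = 7; EF_B = 7+6 = 13
ES_C = 7; EF_C = 7+4 = 11
ES_D = max(EF_B=13, EF_C=11) = 13; EF_D = 13+3 = 16
Expected project duration μ = 16 hours. Critical path: A → B → D.

Variances on critical path: σ²_A=1.778, σ²_B=2.778, σ²_D=0.444.
Largest is σ²_B = 2.778.

B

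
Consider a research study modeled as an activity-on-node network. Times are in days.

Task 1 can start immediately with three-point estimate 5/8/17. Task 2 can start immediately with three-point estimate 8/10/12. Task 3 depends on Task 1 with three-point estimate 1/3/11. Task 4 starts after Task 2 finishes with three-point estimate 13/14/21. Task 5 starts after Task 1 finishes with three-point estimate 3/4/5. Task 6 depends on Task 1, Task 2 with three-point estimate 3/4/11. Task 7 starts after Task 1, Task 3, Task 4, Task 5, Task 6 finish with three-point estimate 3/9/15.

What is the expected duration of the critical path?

te_Task 1 = (5 + 4·8 + 17)/6 = 54/6 = 9
te_Task 2 = (8 + 4·10 + 12)/6 = 60/6 = 10
te_Task 3 = (1 + 4·3 + 11)/6 = 24/6 = 4
te_Task 4 = (13 + 4·14 + 21)/6 = 90/6 = 15
te_Task 5 = (3 + 4·4 + 5)/6 = 24/6 = 4
te_Task 6 = (3 + 4·4 + 11)/6 = 30/6 = 5
te_Task 7 = (3 + 4·9 + 15)/6 = 54/6 = 9

Forward pass:
ES_Task 1 = 0; EF_Task 1 = 9
ES_Task 2 = 0; EF_Task 2 = 10
ES_Task 3 = 9; EF_Task 3 = 9+4 = 13
ES_Task 4 = 10; EF_Task 4 = 10+15 = 25
ES_Task 5 = 9; EF_Task 5 = 9+4 = 13
ES_Task 6 = max(EF_Task 1=9, EF_Task 2=10) = 10; EF_Task 6 = 10+5 = 15
ES_Task 7 = max(EF_Task 1=9, EF_Task 3=13, EF_Task 4=25, EF_Task 5=13, EF_Task 6=15) = 25; EF_Task 7 = 25+9 = 34
Expected project duration μ = 34 days. Critical path: Task 2 → Task 4 → Task 7.

34 days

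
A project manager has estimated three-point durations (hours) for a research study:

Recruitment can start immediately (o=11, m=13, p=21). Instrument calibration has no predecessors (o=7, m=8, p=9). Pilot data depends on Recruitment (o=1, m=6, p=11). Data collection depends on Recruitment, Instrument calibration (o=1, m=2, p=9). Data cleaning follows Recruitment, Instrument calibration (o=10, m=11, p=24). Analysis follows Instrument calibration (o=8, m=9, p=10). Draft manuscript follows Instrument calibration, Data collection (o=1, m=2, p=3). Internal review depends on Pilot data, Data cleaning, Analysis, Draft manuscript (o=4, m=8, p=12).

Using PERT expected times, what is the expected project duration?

te_Recruitment = (11 + 4·13 + 21)/6 = 84/6 = 14
te_Instrument calibration = (7 + 4·8 + 9)/6 = 48/6 = 8
te_Pilot data = (1 + 4·6 + 11)/6 = 36/6 = 6
te_Data collection = (1 + 4·2 + 9)/6 = 18/6 = 3
te_Data cleaning = (10 + 4·11 + 24)/6 = 78/6 = 13
te_Analysis = (8 + 4·9 + 10)/6 = 54/6 = 9
te_Draft manuscript = (1 + 4·2 + 3)/6 = 12/6 = 2
te_Internal review = (4 + 4·8 + 12)/6 = 48/6 = 8

Forward pass:
ES_Recruitment = 0; EF_Recruitment = 14
ES_Instrument calibration = 0; EF_Instrument calibration = 8
ES_Pilot data = 14; EF_Pilot data = 14+6 = 20
ES_Data collection = max(EF_Recruitment=14, EF_Instrument calibration=8) = 14; EF_Data collection = 14+3 = 17
ES_Data cleaning = max(EF_Recruitment=14, EF_Instrument calibration=8) = 14; EF_Data cleaning = 14+13 = 27
ES_Analysis = 8; EF_Analysis = 8+9 = 17
ES_Draft manuscript = max(EF_Instrument calibration=8, EF_Data collection=17) = 17; EF_Draft manuscript = 17+2 = 19
ES_Internal review = max(EF_Pilot data=20, EF_Data cleaning=27, EF_Analysis=17, EF_Draft manuscript=19) = 27; EF_Internal review = 27+8 = 35
Expected project duration μ = 35 hours. Critical path: Recruitment → Data cleaning → Internal review.

35 hours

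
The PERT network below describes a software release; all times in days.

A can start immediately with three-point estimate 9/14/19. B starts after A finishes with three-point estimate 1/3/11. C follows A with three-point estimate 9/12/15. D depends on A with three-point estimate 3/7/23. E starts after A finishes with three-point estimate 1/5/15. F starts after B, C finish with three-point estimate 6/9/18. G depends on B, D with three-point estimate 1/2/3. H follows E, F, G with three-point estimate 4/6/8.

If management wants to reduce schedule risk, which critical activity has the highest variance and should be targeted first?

te_A = (9 + 4·14 + 19)/6 = 84/6 = 14; σ²_A = ((19−9)/6)² = 2.778
te_B = (1 + 4·3 + 11)/6 = 24/6 = 4; σ²_B = ((11−1)/6)² = 2.778
te_C = (9 + 4·12 + 15)/6 = 72/6 = 12; σ²_C = ((15−9)/6)² = 1.000
te_D = (3 + 4·7 + 23)/6 = 54/6 = 9; σ²_D = ((23−3)/6)² = 11.111
te_E = (1 + 4·5 + 15)/6 = 36/6 = 6; σ²_E = ((15−1)/6)² = 5.444
te_F = (6 + 4·9 + 18)/6 = 60/6 = 10; σ²_F = ((18−6)/6)² = 4.000
te_G = (1 + 4·2 + 3)/6 = 12/6 = 2; σ²_G = ((3−1)/6)² = 0.111
te_H = (4 + 4·6 + 8)/6 = 36/6 = 6; σ²_H = ((8−4)/6)² = 0.444

Forward pass:
ES_A = 0; EF_A = 14
ES_B = 14; EF_B = 14+4 = 18
ES_C = 14; EF_C = 14+12 = 26
ES_D = 14; EF_D = 14+9 = 23
ES_E = 14; EF_E = 14+6 = 20
ES_F = max(EF_B=18, EF_C=26) = 26; EF_F = 26+10 = 36
ES_G = max(EF_B=18, EF_D=23) = 23; EF_G = 23+2 = 25
ES_H = max(EF_E=20, EF_F=36, EF_G=25) = 36; EF_H = 36+6 = 42
Expected project duration μ = 42 days. Critical path: A → C → F → H.

Variances on critical path: σ²_A=2.778, σ²_C=1.000, σ²_F=4.000, σ²_H=0.444.
Largest is σ²_F = 4.000.

F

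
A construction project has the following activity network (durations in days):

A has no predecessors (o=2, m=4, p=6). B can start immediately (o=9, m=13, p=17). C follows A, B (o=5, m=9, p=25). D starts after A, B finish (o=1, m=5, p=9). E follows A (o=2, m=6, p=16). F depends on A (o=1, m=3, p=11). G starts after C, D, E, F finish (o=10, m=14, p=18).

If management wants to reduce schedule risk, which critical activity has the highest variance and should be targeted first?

C

te_A = (2 + 4·4 + 6)/6 = 24/6 = 4; σ²_A = ((6−2)/6)² = 0.444
te_B = (9 + 4·13 + 17)/6 = 78/6 = 13; σ²_B = ((17−9)/6)² = 1.778
te_C = (5 + 4·9 + 25)/6 = 66/6 = 11; σ²_C = ((25−5)/6)² = 11.111
te_D = (1 + 4·5 + 9)/6 = 30/6 = 5; σ²_D = ((9−1)/6)² = 1.778
te_E = (2 + 4·6 + 16)/6 = 42/6 = 7; σ²_E = ((16−2)/6)² = 5.444
te_F = (1 + 4·3 + 11)/6 = 24/6 = 4; σ²_F = ((11−1)/6)² = 2.778
te_G = (10 + 4·14 + 18)/6 = 84/6 = 14; σ²_G = ((18−10)/6)² = 1.778

Forward pass:
ES_A = 0; EF_A = 4
ES_B = 0; EF_B = 13
ES_C = max(EF_A=4, EF_B=13) = 13; EF_C = 13+11 = 24
ES_D = max(EF_A=4, EF_B=13) = 13; EF_D = 13+5 = 18
ES_E = 4; EF_E = 4+7 = 11
ES_F = 4; EF_F = 4+4 = 8
ES_G = max(EF_C=24, EF_D=18, EF_E=11, EF_F=8) = 24; EF_G = 24+14 = 38
Expected project duration μ = 38 days. Critical path: B → C → G.

Variances on critical path: σ²_B=1.778, σ²_C=11.111, σ²_G=1.778.
Largest is σ²_C = 11.111.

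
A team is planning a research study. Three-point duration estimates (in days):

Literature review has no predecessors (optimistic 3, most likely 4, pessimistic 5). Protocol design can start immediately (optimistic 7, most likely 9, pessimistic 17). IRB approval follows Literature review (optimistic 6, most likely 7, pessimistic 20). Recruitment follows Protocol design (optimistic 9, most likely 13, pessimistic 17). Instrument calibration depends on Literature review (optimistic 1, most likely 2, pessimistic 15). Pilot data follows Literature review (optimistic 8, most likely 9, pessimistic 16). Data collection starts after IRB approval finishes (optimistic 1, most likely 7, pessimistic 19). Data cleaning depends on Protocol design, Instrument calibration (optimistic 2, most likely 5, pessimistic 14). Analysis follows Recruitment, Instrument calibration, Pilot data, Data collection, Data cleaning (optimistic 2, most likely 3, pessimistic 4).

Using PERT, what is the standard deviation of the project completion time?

2.16 days

te_Literature review = (3 + 4·4 + 5)/6 = 24/6 = 4; σ²_Literature review = ((5−3)/6)² = 0.111
te_Protocol design = (7 + 4·9 + 17)/6 = 60/6 = 10; σ²_Protocol design = ((17−7)/6)² = 2.778
te_IRB approval = (6 + 4·7 + 20)/6 = 54/6 = 9; σ²_IRB approval = ((20−6)/6)² = 5.444
te_Recruitment = (9 + 4·13 + 17)/6 = 78/6 = 13; σ²_Recruitment = ((17−9)/6)² = 1.778
te_Instrument calibration = (1 + 4·2 + 15)/6 = 24/6 = 4; σ²_Instrument calibration = ((15−1)/6)² = 5.444
te_Pilot data = (8 + 4·9 + 16)/6 = 60/6 = 10; σ²_Pilot data = ((16−8)/6)² = 1.778
te_Data collection = (1 + 4·7 + 19)/6 = 48/6 = 8; σ²_Data collection = ((19−1)/6)² = 9.000
te_Data cleaning = (2 + 4·5 + 14)/6 = 36/6 = 6; σ²_Data cleaning = ((14−2)/6)² = 4.000
te_Analysis = (2 + 4·3 + 4)/6 = 18/6 = 3; σ²_Analysis = ((4−2)/6)² = 0.111

Forward pass:
ES_Literature review = 0; EF_Literature review = 4
ES_Protocol design = 0; EF_Protocol design = 10
ES_IRB approval = 4; EF_IRB approval = 4+9 = 13
ES_Recruitment = 10; EF_Recruitment = 10+13 = 23
ES_Instrument calibration = 4; EF_Instrument calibration = 4+4 = 8
ES_Pilot data = 4; EF_Pilot data = 4+10 = 14
ES_Data collection = 13; EF_Data collection = 13+8 = 21
ES_Data cleaning = max(EF_Protocol design=10, EF_Instrument calibration=8) = 10; EF_Data cleaning = 10+6 = 16
ES_Analysis = max(EF_Recruitment=23, EF_Instrument calibration=8, EF_Pilot data=14, EF_Data collection=21, EF_Data cleaning=16) = 23; EF_Analysis = 23+3 = 26
Expected project duration μ = 26 days. Critical path: Protocol design → Recruitment → Analysis.

Variance along critical path = 2.778 + 1.778 + 0.111 = 4.667
σ = √4.667 = 2.160 days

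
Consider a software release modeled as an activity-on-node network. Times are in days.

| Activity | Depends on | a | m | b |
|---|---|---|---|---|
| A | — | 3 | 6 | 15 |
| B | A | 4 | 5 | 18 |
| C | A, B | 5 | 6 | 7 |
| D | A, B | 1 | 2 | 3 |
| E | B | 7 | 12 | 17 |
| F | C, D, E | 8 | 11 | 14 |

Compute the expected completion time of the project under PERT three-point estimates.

37 days

te_A = (3 + 4·6 + 15)/6 = 42/6 = 7
te_B = (4 + 4·5 + 18)/6 = 42/6 = 7
te_C = (5 + 4·6 + 7)/6 = 36/6 = 6
te_D = (1 + 4·2 + 3)/6 = 12/6 = 2
te_E = (7 + 4·12 + 17)/6 = 72/6 = 12
te_F = (8 + 4·11 + 14)/6 = 66/6 = 11

Forward pass:
ES_A = 0; EF_A = 7
ES_B = 7; EF_B = 7+7 = 14
ES_C = max(EF_A=7, EF_B=14) = 14; EF_C = 14+6 = 20
ES_D = max(EF_A=7, EF_B=14) = 14; EF_D = 14+2 = 16
ES_E = 14; EF_E = 14+12 = 26
ES_F = max(EF_C=20, EF_D=16, EF_E=26) = 26; EF_F = 26+11 = 37
Expected project duration μ = 37 days. Critical path: A → B → E → F.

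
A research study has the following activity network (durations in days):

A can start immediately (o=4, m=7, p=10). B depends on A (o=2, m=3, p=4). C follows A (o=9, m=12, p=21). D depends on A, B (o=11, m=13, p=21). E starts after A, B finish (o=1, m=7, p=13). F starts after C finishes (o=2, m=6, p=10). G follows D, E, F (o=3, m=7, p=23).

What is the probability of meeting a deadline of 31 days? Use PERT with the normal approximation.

te_A = (4 + 4·7 + 10)/6 = 42/6 = 7; σ²_A = ((10−4)/6)² = 1.000
te_B = (2 + 4·3 + 4)/6 = 18/6 = 3; σ²_B = ((4−2)/6)² = 0.111
te_C = (9 + 4·12 + 21)/6 = 78/6 = 13; σ²_C = ((21−9)/6)² = 4.000
te_D = (11 + 4·13 + 21)/6 = 84/6 = 14; σ²_D = ((21−11)/6)² = 2.778
te_E = (1 + 4·7 + 13)/6 = 42/6 = 7; σ²_E = ((13−1)/6)² = 4.000
te_F = (2 + 4·6 + 10)/6 = 36/6 = 6; σ²_F = ((10−2)/6)² = 1.778
te_G = (3 + 4·7 + 23)/6 = 54/6 = 9; σ²_G = ((23−3)/6)² = 11.111

Forward pass:
ES_A = 0; EF_A = 7
ES_B = 7; EF_B = 7+3 = 10
ES_C = 7; EF_C = 7+13 = 20
ES_D = max(EF_A=7, EF_B=10) = 10; EF_D = 10+14 = 24
ES_E = max(EF_A=7, EF_B=10) = 10; EF_E = 10+7 = 17
ES_F = 20; EF_F = 20+6 = 26
ES_G = max(EF_D=24, EF_E=17, EF_F=26) = 26; EF_G = 26+9 = 35
Expected project duration μ = 35 days. Critical path: A → C → F → G.

Variance along critical path = 1.000 + 4.000 + 1.778 + 11.111 = 17.889; σ = √17.889 = 4.230 days.
Z = (31 − 35) / 4.230 = -0.946
P(T ≤ 31) = Φ(-0.946) ≈ 0.172

0.172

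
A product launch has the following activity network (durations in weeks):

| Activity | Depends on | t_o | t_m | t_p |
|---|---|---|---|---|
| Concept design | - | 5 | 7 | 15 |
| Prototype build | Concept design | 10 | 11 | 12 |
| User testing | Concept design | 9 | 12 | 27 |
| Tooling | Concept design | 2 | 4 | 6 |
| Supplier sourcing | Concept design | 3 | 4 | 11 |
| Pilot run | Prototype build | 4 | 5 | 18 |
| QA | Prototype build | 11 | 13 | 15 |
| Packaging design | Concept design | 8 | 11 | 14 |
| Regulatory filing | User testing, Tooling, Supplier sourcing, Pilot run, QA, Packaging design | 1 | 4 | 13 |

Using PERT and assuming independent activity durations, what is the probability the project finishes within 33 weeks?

0.070

te_Concept design = (5 + 4·7 + 15)/6 = 48/6 = 8; σ²_Concept design = ((15−5)/6)² = 2.778
te_Prototype build = (10 + 4·11 + 12)/6 = 66/6 = 11; σ²_Prototype build = ((12−10)/6)² = 0.111
te_User testing = (9 + 4·12 + 27)/6 = 84/6 = 14; σ²_User testing = ((27−9)/6)² = 9.000
te_Tooling = (2 + 4·4 + 6)/6 = 24/6 = 4; σ²_Tooling = ((6−2)/6)² = 0.444
te_Supplier sourcing = (3 + 4·4 + 11)/6 = 30/6 = 5; σ²_Supplier sourcing = ((11−3)/6)² = 1.778
te_Pilot run = (4 + 4·5 + 18)/6 = 42/6 = 7; σ²_Pilot run = ((18−4)/6)² = 5.444
te_QA = (11 + 4·13 + 15)/6 = 78/6 = 13; σ²_QA = ((15−11)/6)² = 0.444
te_Packaging design = (8 + 4·11 + 14)/6 = 66/6 = 11; σ²_Packaging design = ((14−8)/6)² = 1.000
te_Regulatory filing = (1 + 4·4 + 13)/6 = 30/6 = 5; σ²_Regulatory filing = ((13−1)/6)² = 4.000

Forward pass:
ES_Concept design = 0; EF_Concept design = 8
ES_Prototype build = 8; EF_Prototype build = 8+11 = 19
ES_User testing = 8; EF_User testing = 8+14 = 22
ES_Tooling = 8; EF_Tooling = 8+4 = 12
ES_Supplier sourcing = 8; EF_Supplier sourcing = 8+5 = 13
ES_Pilot run = 19; EF_Pilot run = 19+7 = 26
ES_QA = 19; EF_QA = 19+13 = 32
ES_Packaging design = 8; EF_Packaging design = 8+11 = 19
ES_Regulatory filing = max(EF_User testing=22, EF_Tooling=12, EF_Supplier sourcing=13, EF_Pilot run=26, EF_QA=32, EF_Packaging design=19) = 32; EF_Regulatory filing = 32+5 = 37
Expected project duration μ = 37 weeks. Critical path: Concept design → Prototype build → QA → Regulatory filing.

Variance along critical path = 2.778 + 0.111 + 0.444 + 4.000 = 7.333; σ = √7.333 = 2.708 weeks.
Z = (33 − 37) / 2.708 = -1.477
P(T ≤ 33) = Φ(-1.477) ≈ 0.070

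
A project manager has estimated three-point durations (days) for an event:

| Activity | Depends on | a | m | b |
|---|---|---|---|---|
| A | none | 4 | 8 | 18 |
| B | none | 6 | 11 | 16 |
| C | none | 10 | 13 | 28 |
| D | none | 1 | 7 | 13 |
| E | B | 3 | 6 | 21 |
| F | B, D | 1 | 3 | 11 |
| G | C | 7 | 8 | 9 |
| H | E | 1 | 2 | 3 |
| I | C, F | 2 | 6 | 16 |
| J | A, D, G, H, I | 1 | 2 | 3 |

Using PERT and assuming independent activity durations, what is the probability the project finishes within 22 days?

0.162

te_A = (4 + 4·8 + 18)/6 = 54/6 = 9; σ²_A = ((18−4)/6)² = 5.444
te_B = (6 + 4·11 + 16)/6 = 66/6 = 11; σ²_B = ((16−6)/6)² = 2.778
te_C = (10 + 4·13 + 28)/6 = 90/6 = 15; σ²_C = ((28−10)/6)² = 9.000
te_D = (1 + 4·7 + 13)/6 = 42/6 = 7; σ²_D = ((13−1)/6)² = 4.000
te_E = (3 + 4·6 + 21)/6 = 48/6 = 8; σ²_E = ((21−3)/6)² = 9.000
te_F = (1 + 4·3 + 11)/6 = 24/6 = 4; σ²_F = ((11−1)/6)² = 2.778
te_G = (7 + 4·8 + 9)/6 = 48/6 = 8; σ²_G = ((9−7)/6)² = 0.111
te_H = (1 + 4·2 + 3)/6 = 12/6 = 2; σ²_H = ((3−1)/6)² = 0.111
te_I = (2 + 4·6 + 16)/6 = 42/6 = 7; σ²_I = ((16−2)/6)² = 5.444
te_J = (1 + 4·2 + 3)/6 = 12/6 = 2; σ²_J = ((3−1)/6)² = 0.111

Forward pass:
ES_A = 0; EF_A = 9
ES_B = 0; EF_B = 11
ES_C = 0; EF_C = 15
ES_D = 0; EF_D = 7
ES_E = 11; EF_E = 11+8 = 19
ES_F = max(EF_B=11, EF_D=7) = 11; EF_F = 11+4 = 15
ES_G = 15; EF_G = 15+8 = 23
ES_H = 19; EF_H = 19+2 = 21
ES_I = max(EF_C=15, EF_F=15) = 15; EF_I = 15+7 = 22
ES_J = max(EF_A=9, EF_D=7, EF_G=23, EF_H=21, EF_I=22) = 23; EF_J = 23+2 = 25
Expected project duration μ = 25 days. Critical path: C → G → J.

Variance along critical path = 9.000 + 0.111 + 0.111 = 9.222; σ = √9.222 = 3.037 days.
Z = (22 − 25) / 3.037 = -0.988
P(T ≤ 22) = Φ(-0.988) ≈ 0.162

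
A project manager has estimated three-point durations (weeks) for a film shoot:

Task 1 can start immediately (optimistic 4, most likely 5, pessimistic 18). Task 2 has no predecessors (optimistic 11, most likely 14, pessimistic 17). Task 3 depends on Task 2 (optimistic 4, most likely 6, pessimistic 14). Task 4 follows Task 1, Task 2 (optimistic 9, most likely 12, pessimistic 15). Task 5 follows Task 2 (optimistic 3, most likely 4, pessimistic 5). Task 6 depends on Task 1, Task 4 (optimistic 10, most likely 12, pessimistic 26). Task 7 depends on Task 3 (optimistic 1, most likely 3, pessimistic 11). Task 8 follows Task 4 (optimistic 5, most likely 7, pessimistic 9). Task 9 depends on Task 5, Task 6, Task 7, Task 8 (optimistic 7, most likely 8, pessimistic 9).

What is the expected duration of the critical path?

te_Task 1 = (4 + 4·5 + 18)/6 = 42/6 = 7
te_Task 2 = (11 + 4·14 + 17)/6 = 84/6 = 14
te_Task 3 = (4 + 4·6 + 14)/6 = 42/6 = 7
te_Task 4 = (9 + 4·12 + 15)/6 = 72/6 = 12
te_Task 5 = (3 + 4·4 + 5)/6 = 24/6 = 4
te_Task 6 = (10 + 4·12 + 26)/6 = 84/6 = 14
te_Task 7 = (1 + 4·3 + 11)/6 = 24/6 = 4
te_Task 8 = (5 + 4·7 + 9)/6 = 42/6 = 7
te_Task 9 = (7 + 4·8 + 9)/6 = 48/6 = 8

Forward pass:
ES_Task 1 = 0; EF_Task 1 = 7
ES_Task 2 = 0; EF_Task 2 = 14
ES_Task 3 = 14; EF_Task 3 = 14+7 = 21
ES_Task 4 = max(EF_Task 1=7, EF_Task 2=14) = 14; EF_Task 4 = 14+12 = 26
ES_Task 5 = 14; EF_Task 5 = 14+4 = 18
ES_Task 6 = max(EF_Task 1=7, EF_Task 4=26) = 26; EF_Task 6 = 26+14 = 40
ES_Task 7 = 21; EF_Task 7 = 21+4 = 25
ES_Task 8 = 26; EF_Task 8 = 26+7 = 33
ES_Task 9 = max(EF_Task 5=18, EF_Task 6=40, EF_Task 7=25, EF_Task 8=33) = 40; EF_Task 9 = 40+8 = 48
Expected project duration μ = 48 weeks. Critical path: Task 2 → Task 4 → Task 6 → Task 9.

48 weeks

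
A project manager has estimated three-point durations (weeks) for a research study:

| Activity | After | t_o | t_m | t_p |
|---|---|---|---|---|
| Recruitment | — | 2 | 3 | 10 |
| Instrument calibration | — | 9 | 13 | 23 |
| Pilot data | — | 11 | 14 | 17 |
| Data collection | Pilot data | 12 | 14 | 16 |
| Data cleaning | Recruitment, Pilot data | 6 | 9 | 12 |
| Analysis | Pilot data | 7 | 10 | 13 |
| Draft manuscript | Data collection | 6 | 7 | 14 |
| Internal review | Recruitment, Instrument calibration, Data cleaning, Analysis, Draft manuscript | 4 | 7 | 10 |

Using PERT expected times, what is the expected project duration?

43 weeks

te_Recruitment = (2 + 4·3 + 10)/6 = 24/6 = 4
te_Instrument calibration = (9 + 4·13 + 23)/6 = 84/6 = 14
te_Pilot data = (11 + 4·14 + 17)/6 = 84/6 = 14
te_Data collection = (12 + 4·14 + 16)/6 = 84/6 = 14
te_Data cleaning = (6 + 4·9 + 12)/6 = 54/6 = 9
te_Analysis = (7 + 4·10 + 13)/6 = 60/6 = 10
te_Draft manuscript = (6 + 4·7 + 14)/6 = 48/6 = 8
te_Internal review = (4 + 4·7 + 10)/6 = 42/6 = 7

Forward pass:
ES_Recruitment = 0; EF_Recruitment = 4
ES_Instrument calibration = 0; EF_Instrument calibration = 14
ES_Pilot data = 0; EF_Pilot data = 14
ES_Data collection = 14; EF_Data collection = 14+14 = 28
ES_Data cleaning = max(EF_Recruitment=4, EF_Pilot data=14) = 14; EF_Data cleaning = 14+9 = 23
ES_Analysis = 14; EF_Analysis = 14+10 = 24
ES_Draft manuscript = 28; EF_Draft manuscript = 28+8 = 36
ES_Internal review = max(EF_Recruitment=4, EF_Instrument calibration=14, EF_Data cleaning=23, EF_Analysis=24, EF_Draft manuscript=36) = 36; EF_Internal review = 36+7 = 43
Expected project duration μ = 43 weeks. Critical path: Pilot data → Data collection → Draft manuscript → Internal review.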